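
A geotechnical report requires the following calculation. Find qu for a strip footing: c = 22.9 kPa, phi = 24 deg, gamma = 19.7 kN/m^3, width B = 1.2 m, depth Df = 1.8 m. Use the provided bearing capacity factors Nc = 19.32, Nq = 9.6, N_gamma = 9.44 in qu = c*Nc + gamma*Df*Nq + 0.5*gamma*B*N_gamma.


Compute qu = c*Nc + gamma*Df*Nq + 0.5*gamma*B*N_gamma
Term 1: 22.9 * 19.32 = 442.428
Term 2: 19.7 * 1.8 * 9.6 = 340.416
Term 3: 0.5 * 19.7 * 1.2 * 9.44 = 111.5808
qu = 442.428 + 340.416 + 111.5808
qu = 894.42 kPa


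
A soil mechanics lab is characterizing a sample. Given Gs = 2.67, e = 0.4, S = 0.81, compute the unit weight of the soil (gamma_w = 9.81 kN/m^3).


Using gamma = gamma_w * (Gs + S*e) / (1 + e)
Numerator: Gs + S*e = 2.67 + 0.81*0.4 = 2.994
Denominator: 1 + e = 1 + 0.4 = 1.4
gamma = 9.81 * 2.994 / 1.4
gamma = 20.979 kN/m^3


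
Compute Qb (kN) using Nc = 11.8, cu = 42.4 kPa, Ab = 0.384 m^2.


Using Qb = Nc * cu * Ab
Qb = 11.8 * 42.4 * 0.384
Qb = 192.12 kN


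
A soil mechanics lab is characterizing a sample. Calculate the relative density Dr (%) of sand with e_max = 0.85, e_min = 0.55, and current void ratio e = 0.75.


Result: 33.33 %

Derivation:
Using Dr = (e_max - e) / (e_max - e_min) * 100
e_max - e = 0.85 - 0.75 = 0.1
e_max - e_min = 0.85 - 0.55 = 0.3
Dr = 0.1 / 0.3 * 100
Dr = 33.33 %


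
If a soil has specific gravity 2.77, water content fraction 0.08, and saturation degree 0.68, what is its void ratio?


Using the relation e = Gs * w / S
e = 2.77 * 0.08 / 0.68
e = 0.3259


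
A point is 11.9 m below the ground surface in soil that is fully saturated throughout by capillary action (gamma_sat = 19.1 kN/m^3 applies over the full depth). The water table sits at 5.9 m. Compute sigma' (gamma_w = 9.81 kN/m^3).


Total stress = gamma_sat * depth
sigma = 19.1 * 11.9 = 227.29 kPa
Pore water pressure u = gamma_w * (depth - d_wt)
u = 9.81 * (11.9 - 5.9) = 58.86 kPa
Effective stress = sigma - u
sigma' = 227.29 - 58.86 = 168.43 kPa


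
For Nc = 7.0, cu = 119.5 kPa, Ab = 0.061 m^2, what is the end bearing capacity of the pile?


Result: 51.03 kN

Derivation:
Using Qb = Nc * cu * Ab
Qb = 7.0 * 119.5 * 0.061
Qb = 51.03 kN


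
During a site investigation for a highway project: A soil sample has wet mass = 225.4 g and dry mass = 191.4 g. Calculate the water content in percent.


Result: 17.76 %

Derivation:
Using w = (m_wet - m_dry) / m_dry * 100
m_wet - m_dry = 225.4 - 191.4 = 34.0 g
w = 34.0 / 191.4 * 100
w = 17.76 %


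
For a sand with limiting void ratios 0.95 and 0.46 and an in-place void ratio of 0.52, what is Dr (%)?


Using Dr = (e_max - e) / (e_max - e_min) * 100
e_max - e = 0.95 - 0.52 = 0.43
e_max - e_min = 0.95 - 0.46 = 0.49
Dr = 0.43 / 0.49 * 100
Dr = 87.76 %


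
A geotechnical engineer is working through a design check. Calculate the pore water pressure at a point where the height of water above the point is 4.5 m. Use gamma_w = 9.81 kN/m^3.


Using u = gamma_w * h_w
u = 9.81 * 4.5
u = 44.15 kPa


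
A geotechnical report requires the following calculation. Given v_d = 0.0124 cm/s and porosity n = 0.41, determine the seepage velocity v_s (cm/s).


Result: 0.03024 cm/s

Derivation:
Using v_s = v_d / n
v_s = 0.0124 / 0.41
v_s = 0.03024 cm/s


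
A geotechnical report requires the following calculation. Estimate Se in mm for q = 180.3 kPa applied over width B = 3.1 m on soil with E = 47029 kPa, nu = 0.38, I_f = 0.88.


Using Se = q * B * (1 - nu^2) * I_f / E
1 - nu^2 = 1 - 0.38^2 = 0.8556
Se = 180.3 * 3.1 * 0.8556 * 0.88 / 47029
Se = 0.008948 m
Convert to mm: Se = 0.008948 * 1000 = 8.948 mm


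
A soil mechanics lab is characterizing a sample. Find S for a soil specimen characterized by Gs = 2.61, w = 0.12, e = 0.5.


Using S = Gs * w / e
S = 2.61 * 0.12 / 0.5
S = 0.6264


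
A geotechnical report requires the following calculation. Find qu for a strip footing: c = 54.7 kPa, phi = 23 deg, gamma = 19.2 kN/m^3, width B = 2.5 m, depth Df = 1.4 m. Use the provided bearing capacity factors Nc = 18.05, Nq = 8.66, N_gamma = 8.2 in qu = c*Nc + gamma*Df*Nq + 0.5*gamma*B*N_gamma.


Compute qu = c*Nc + gamma*Df*Nq + 0.5*gamma*B*N_gamma
Term 1: 54.7 * 18.05 = 987.335
Term 2: 19.2 * 1.4 * 8.66 = 232.7808
Term 3: 0.5 * 19.2 * 2.5 * 8.2 = 196.8
qu = 987.335 + 232.7808 + 196.8
qu = 1416.92 kPa


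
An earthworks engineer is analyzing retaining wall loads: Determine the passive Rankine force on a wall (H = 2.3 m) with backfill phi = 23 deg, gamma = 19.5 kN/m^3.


Result: 117.73 kN/m

Derivation:
Compute passive earth pressure coefficient:
Kp = tan^2(45 + phi/2) = tan^2(56.5) = 2.282623
Compute passive force:
Pp = 0.5 * Kp * gamma * H^2
Pp = 0.5 * 2.282623 * 19.5 * 2.3^2
Pp = 117.73 kN/m


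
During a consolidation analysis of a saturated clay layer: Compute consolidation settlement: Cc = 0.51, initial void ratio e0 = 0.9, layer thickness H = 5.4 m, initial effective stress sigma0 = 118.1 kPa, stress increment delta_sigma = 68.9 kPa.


Using Sc = Cc * H / (1 + e0) * log10((sigma0 + delta_sigma) / sigma0)
Stress ratio = (118.1 + 68.9) / 118.1 = 1.5834
log10(1.5834) = 0.199592
Cc * H / (1 + e0) = 0.51 * 5.4 / (1 + 0.9) = 1.44947
Sc = 1.44947 * 0.199592
Sc = 0.2893 m


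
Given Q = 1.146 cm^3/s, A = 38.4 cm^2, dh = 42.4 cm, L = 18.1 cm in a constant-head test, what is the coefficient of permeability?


Result: 0.01274 cm/s

Derivation:
Compute hydraulic gradient:
i = dh / L = 42.4 / 18.1 = 2.34254
Then apply Darcy's law:
k = Q / (A * i)
k = 1.146 / (38.4 * 2.34254)
k = 1.146 / 89.9536
k = 0.01274 cm/s


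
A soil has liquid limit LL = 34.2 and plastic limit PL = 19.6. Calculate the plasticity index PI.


Result: 14.6

Derivation:
Using PI = LL - PL
PI = 34.2 - 19.6
PI = 14.6


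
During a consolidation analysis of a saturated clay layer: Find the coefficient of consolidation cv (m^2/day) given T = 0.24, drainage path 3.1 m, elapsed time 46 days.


Result: 0.05014 m^2/day

Derivation:
Using cv = T * H_dr^2 / t
H_dr^2 = 3.1^2 = 9.61
cv = 0.24 * 9.61 / 46
cv = 0.05014 m^2/day


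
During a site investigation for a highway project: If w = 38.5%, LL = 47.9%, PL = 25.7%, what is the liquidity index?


Result: 0.577

Derivation:
First compute the plasticity index:
PI = LL - PL = 47.9 - 25.7 = 22.2
Then compute the liquidity index:
LI = (w - PL) / PI
LI = (38.5 - 25.7) / 22.2
LI = 0.577


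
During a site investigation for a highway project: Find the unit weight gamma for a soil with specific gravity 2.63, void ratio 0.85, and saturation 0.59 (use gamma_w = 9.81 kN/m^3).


Using gamma = gamma_w * (Gs + S*e) / (1 + e)
Numerator: Gs + S*e = 2.63 + 0.59*0.85 = 3.1315
Denominator: 1 + e = 1 + 0.85 = 1.85
gamma = 9.81 * 3.1315 / 1.85
gamma = 16.605 kN/m^3


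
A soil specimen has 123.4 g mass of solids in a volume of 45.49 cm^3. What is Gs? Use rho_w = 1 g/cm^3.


Using Gs = m_s / (V_s * rho_w)
Since rho_w = 1 g/cm^3:
Gs = 123.4 / 45.49
Gs = 2.713


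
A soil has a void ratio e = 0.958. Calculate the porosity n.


Using the relation n = e / (1 + e)
n = 0.958 / (1 + 0.958)
n = 0.958 / 1.958
n = 0.4893


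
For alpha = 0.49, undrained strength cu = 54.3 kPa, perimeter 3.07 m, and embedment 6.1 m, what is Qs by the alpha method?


Using Qs = alpha * cu * perimeter * L
Qs = 0.49 * 54.3 * 3.07 * 6.1
Qs = 498.27 kN


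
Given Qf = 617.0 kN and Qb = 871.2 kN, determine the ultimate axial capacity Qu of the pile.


Using Qu = Qf + Qb
Qu = 617.0 + 871.2
Qu = 1488.2 kN


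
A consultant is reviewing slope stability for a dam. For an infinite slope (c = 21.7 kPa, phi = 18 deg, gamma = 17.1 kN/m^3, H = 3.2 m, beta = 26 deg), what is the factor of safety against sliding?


Using Fs = c / (gamma*H*sin(beta)*cos(beta)) + tan(phi)/tan(beta)
Cohesion contribution = 21.7 / (17.1*3.2*sin(26)*cos(26))
Cohesion contribution = 1.00649
Friction contribution = tan(18)/tan(26) = 0.666184
Fs = 1.00649 + 0.666184
Fs = 1.673


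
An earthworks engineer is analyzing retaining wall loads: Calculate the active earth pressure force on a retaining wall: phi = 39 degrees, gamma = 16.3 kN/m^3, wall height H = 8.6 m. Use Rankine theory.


Compute active earth pressure coefficient:
Ka = tan^2(45 - phi/2) = tan^2(25.5) = 0.227506
Compute active force:
Pa = 0.5 * Ka * gamma * H^2
Pa = 0.5 * 0.227506 * 16.3 * 8.6^2
Pa = 137.13 kN/m


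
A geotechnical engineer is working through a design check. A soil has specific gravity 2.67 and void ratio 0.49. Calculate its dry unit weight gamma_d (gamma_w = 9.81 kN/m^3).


Result: 17.579 kN/m^3

Derivation:
Using gamma_d = Gs * gamma_w / (1 + e)
gamma_d = 2.67 * 9.81 / (1 + 0.49)
gamma_d = 2.67 * 9.81 / 1.49
gamma_d = 17.579 kN/m^3


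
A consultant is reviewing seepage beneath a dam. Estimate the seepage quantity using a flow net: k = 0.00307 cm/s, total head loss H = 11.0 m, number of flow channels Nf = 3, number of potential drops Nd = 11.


Result: 9.21e-05 m^3/s per m

Derivation:
Convert k to m/s for unit consistency with H:
k = 0.00307 cm/s = 0.00307 / 100 m/s = 3.07e-05 m/s
Using q = k * H * Nf / Nd
Nf / Nd = 3 / 11 = 0.2727
q = 3.07e-05 * 11.0 * 0.2727
q = 9.21e-05 m^3/s per m


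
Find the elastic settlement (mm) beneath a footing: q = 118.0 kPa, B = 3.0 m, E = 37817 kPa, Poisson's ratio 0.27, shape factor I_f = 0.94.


Using Se = q * B * (1 - nu^2) * I_f / E
1 - nu^2 = 1 - 0.27^2 = 0.9271
Se = 118.0 * 3.0 * 0.9271 * 0.94 / 37817
Se = 0.008158 m
Convert to mm: Se = 0.008158 * 1000 = 8.158 mm


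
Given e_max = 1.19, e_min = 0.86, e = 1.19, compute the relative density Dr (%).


Using Dr = (e_max - e) / (e_max - e_min) * 100
e_max - e = 1.19 - 1.19 = 0.0
e_max - e_min = 1.19 - 0.86 = 0.33
Dr = 0.0 / 0.33 * 100
Dr = 0.0 %


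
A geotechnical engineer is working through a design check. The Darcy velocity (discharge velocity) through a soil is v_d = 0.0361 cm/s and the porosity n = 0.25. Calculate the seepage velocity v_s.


Using v_s = v_d / n
v_s = 0.0361 / 0.25
v_s = 0.1444 cm/s


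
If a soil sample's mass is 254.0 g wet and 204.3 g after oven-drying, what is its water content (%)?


Result: 24.33 %

Derivation:
Using w = (m_wet - m_dry) / m_dry * 100
m_wet - m_dry = 254.0 - 204.3 = 49.7 g
w = 49.7 / 204.3 * 100
w = 24.33 %


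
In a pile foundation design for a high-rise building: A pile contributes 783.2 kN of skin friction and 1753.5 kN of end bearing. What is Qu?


Using Qu = Qf + Qb
Qu = 783.2 + 1753.5
Qu = 2536.7 kN


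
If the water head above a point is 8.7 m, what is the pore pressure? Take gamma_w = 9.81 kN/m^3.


Using u = gamma_w * h_w
u = 9.81 * 8.7
u = 85.35 kPa


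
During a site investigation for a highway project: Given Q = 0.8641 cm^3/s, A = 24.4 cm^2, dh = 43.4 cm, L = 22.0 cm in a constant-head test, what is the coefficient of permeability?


Result: 0.017952 cm/s

Derivation:
Compute hydraulic gradient:
i = dh / L = 43.4 / 22.0 = 1.97273
Then apply Darcy's law:
k = Q / (A * i)
k = 0.8641 / (24.4 * 1.97273)
k = 0.8641 / 48.1345
k = 0.017952 cm/s


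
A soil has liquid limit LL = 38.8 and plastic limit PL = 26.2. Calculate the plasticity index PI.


Using PI = LL - PL
PI = 38.8 - 26.2
PI = 12.6


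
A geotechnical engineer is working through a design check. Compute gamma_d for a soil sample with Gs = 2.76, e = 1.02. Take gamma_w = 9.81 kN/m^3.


Result: 13.404 kN/m^3

Derivation:
Using gamma_d = Gs * gamma_w / (1 + e)
gamma_d = 2.76 * 9.81 / (1 + 1.02)
gamma_d = 2.76 * 9.81 / 2.02
gamma_d = 13.404 kN/m^3


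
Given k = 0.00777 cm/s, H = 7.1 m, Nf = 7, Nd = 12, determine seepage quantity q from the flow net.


Result: 0.0003218 m^3/s per m

Derivation:
Convert k to m/s for unit consistency with H:
k = 0.00777 cm/s = 0.00777 / 100 m/s = 7.77e-05 m/s
Using q = k * H * Nf / Nd
Nf / Nd = 7 / 12 = 0.5833
q = 7.77e-05 * 7.1 * 0.5833
q = 0.0003218 m^3/s per m


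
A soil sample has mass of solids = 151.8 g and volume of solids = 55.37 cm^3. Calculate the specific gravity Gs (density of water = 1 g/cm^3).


Using Gs = m_s / (V_s * rho_w)
Since rho_w = 1 g/cm^3:
Gs = 151.8 / 55.37
Gs = 2.742


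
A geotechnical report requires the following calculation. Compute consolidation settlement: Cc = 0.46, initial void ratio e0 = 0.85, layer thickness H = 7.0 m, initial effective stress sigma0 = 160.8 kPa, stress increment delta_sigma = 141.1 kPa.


Using Sc = Cc * H / (1 + e0) * log10((sigma0 + delta_sigma) / sigma0)
Stress ratio = (160.8 + 141.1) / 160.8 = 1.87749
log10(1.87749) = 0.273577
Cc * H / (1 + e0) = 0.46 * 7.0 / (1 + 0.85) = 1.74054
Sc = 1.74054 * 0.273577
Sc = 0.4762 m


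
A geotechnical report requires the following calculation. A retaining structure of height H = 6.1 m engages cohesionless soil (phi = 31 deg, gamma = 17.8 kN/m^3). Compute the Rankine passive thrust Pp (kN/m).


Result: 1034.58 kN/m

Derivation:
Compute passive earth pressure coefficient:
Kp = tan^2(45 + phi/2) = tan^2(60.5) = 3.124035
Compute passive force:
Pp = 0.5 * Kp * gamma * H^2
Pp = 0.5 * 3.124035 * 17.8 * 6.1^2
Pp = 1034.58 kN/m


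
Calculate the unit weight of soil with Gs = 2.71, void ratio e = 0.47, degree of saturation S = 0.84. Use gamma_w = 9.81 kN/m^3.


Result: 20.72 kN/m^3

Derivation:
Using gamma = gamma_w * (Gs + S*e) / (1 + e)
Numerator: Gs + S*e = 2.71 + 0.84*0.47 = 3.1048
Denominator: 1 + e = 1 + 0.47 = 1.47
gamma = 9.81 * 3.1048 / 1.47
gamma = 20.72 kN/m^3


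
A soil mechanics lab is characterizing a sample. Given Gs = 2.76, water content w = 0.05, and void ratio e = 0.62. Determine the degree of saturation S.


Using S = Gs * w / e
S = 2.76 * 0.05 / 0.62
S = 0.2226


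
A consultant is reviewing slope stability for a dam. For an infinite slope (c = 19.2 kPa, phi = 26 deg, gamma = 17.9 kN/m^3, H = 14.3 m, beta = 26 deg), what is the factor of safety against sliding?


Using Fs = c / (gamma*H*sin(beta)*cos(beta)) + tan(phi)/tan(beta)
Cohesion contribution = 19.2 / (17.9*14.3*sin(26)*cos(26))
Cohesion contribution = 0.190375
Friction contribution = tan(26)/tan(26) = 1
Fs = 0.190375 + 1
Fs = 1.19


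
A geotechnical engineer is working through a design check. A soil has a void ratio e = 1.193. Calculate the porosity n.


Using the relation n = e / (1 + e)
n = 1.193 / (1 + 1.193)
n = 1.193 / 2.193
n = 0.544


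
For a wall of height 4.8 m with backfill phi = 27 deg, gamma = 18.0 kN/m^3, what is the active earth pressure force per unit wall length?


Compute active earth pressure coefficient:
Ka = tan^2(45 - phi/2) = tan^2(31.5) = 0.375525
Compute active force:
Pa = 0.5 * Ka * gamma * H^2
Pa = 0.5 * 0.375525 * 18.0 * 4.8^2
Pa = 77.87 kN/m


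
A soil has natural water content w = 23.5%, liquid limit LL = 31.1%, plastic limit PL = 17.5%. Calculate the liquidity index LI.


First compute the plasticity index:
PI = LL - PL = 31.1 - 17.5 = 13.6
Then compute the liquidity index:
LI = (w - PL) / PI
LI = (23.5 - 17.5) / 13.6
LI = 0.441


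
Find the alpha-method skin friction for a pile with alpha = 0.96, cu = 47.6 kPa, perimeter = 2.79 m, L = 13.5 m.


Using Qs = alpha * cu * perimeter * L
Qs = 0.96 * 47.6 * 2.79 * 13.5
Qs = 1721.14 kN


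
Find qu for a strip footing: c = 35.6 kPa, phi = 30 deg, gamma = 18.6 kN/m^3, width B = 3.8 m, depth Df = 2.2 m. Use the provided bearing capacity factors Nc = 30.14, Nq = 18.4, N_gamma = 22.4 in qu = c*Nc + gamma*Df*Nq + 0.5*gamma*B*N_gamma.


Compute qu = c*Nc + gamma*Df*Nq + 0.5*gamma*B*N_gamma
Term 1: 35.6 * 30.14 = 1072.984
Term 2: 18.6 * 2.2 * 18.4 = 752.928
Term 3: 0.5 * 18.6 * 3.8 * 22.4 = 791.616
qu = 1072.984 + 752.928 + 791.616
qu = 2617.53 kPa


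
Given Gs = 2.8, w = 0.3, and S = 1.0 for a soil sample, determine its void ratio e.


Result: 0.84

Derivation:
Using the relation e = Gs * w / S
e = 2.8 * 0.3 / 1.0
e = 0.84


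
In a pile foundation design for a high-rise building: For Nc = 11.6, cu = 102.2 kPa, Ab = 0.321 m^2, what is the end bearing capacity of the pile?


Result: 380.55 kN

Derivation:
Using Qb = Nc * cu * Ab
Qb = 11.6 * 102.2 * 0.321
Qb = 380.55 kN


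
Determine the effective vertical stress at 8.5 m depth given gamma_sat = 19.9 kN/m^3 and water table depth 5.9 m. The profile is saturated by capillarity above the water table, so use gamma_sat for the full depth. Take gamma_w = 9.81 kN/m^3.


Total stress = gamma_sat * depth
sigma = 19.9 * 8.5 = 169.15 kPa
Pore water pressure u = gamma_w * (depth - d_wt)
u = 9.81 * (8.5 - 5.9) = 25.506 kPa
Effective stress = sigma - u
sigma' = 169.15 - 25.506 = 143.64 kPa


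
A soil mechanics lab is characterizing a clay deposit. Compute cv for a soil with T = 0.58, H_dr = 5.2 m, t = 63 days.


Result: 0.24894 m^2/day

Derivation:
Using cv = T * H_dr^2 / t
H_dr^2 = 5.2^2 = 27.04
cv = 0.58 * 27.04 / 63
cv = 0.24894 m^2/day


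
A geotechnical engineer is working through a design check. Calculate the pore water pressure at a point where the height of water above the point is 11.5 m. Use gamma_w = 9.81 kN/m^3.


Using u = gamma_w * h_w
u = 9.81 * 11.5
u = 112.82 kPa


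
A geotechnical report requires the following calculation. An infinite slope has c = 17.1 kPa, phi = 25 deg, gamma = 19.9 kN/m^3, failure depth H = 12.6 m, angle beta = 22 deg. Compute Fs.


Result: 1.351

Derivation:
Using Fs = c / (gamma*H*sin(beta)*cos(beta)) + tan(phi)/tan(beta)
Cohesion contribution = 17.1 / (19.9*12.6*sin(22)*cos(22))
Cohesion contribution = 0.19635
Friction contribution = tan(25)/tan(22) = 1.15415
Fs = 0.19635 + 1.15415
Fs = 1.351


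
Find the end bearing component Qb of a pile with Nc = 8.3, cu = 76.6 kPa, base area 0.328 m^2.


Using Qb = Nc * cu * Ab
Qb = 8.3 * 76.6 * 0.328
Qb = 208.54 kN


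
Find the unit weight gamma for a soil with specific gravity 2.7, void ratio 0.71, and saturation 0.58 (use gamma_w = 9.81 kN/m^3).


Result: 17.852 kN/m^3

Derivation:
Using gamma = gamma_w * (Gs + S*e) / (1 + e)
Numerator: Gs + S*e = 2.7 + 0.58*0.71 = 3.1118
Denominator: 1 + e = 1 + 0.71 = 1.71
gamma = 9.81 * 3.1118 / 1.71
gamma = 17.852 kN/m^3


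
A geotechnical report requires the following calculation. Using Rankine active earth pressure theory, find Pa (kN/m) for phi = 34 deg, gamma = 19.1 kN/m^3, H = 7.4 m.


Result: 147.85 kN/m

Derivation:
Compute active earth pressure coefficient:
Ka = tan^2(45 - phi/2) = tan^2(28.0) = 0.282715
Compute active force:
Pa = 0.5 * Ka * gamma * H^2
Pa = 0.5 * 0.282715 * 19.1 * 7.4^2
Pa = 147.85 kN/m


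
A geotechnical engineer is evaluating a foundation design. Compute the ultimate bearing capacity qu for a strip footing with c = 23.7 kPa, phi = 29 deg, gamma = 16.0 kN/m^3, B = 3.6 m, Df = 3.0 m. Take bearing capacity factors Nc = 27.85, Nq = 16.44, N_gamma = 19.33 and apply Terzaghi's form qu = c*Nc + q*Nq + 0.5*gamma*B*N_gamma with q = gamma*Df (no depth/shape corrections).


Compute qu = c*Nc + gamma*Df*Nq + 0.5*gamma*B*N_gamma
Term 1: 23.7 * 27.85 = 660.045
Term 2: 16.0 * 3.0 * 16.44 = 789.12
Term 3: 0.5 * 16.0 * 3.6 * 19.33 = 556.704
qu = 660.045 + 789.12 + 556.704
qu = 2005.87 kPa


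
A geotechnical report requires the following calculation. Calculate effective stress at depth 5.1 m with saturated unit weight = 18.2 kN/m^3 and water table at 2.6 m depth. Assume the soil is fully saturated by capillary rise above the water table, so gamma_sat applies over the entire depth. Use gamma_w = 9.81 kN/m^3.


Total stress = gamma_sat * depth
sigma = 18.2 * 5.1 = 92.82 kPa
Pore water pressure u = gamma_w * (depth - d_wt)
u = 9.81 * (5.1 - 2.6) = 24.525 kPa
Effective stress = sigma - u
sigma' = 92.82 - 24.525 = 68.3 kPa


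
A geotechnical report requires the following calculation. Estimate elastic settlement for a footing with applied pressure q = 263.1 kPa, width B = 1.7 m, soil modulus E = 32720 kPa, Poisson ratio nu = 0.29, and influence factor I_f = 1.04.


Using Se = q * B * (1 - nu^2) * I_f / E
1 - nu^2 = 1 - 0.29^2 = 0.9159
Se = 263.1 * 1.7 * 0.9159 * 1.04 / 32720
Se = 0.013021 m
Convert to mm: Se = 0.013021 * 1000 = 13.021 mm


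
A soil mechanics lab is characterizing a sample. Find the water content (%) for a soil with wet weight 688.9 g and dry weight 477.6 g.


Result: 44.24 %

Derivation:
Using w = (m_wet - m_dry) / m_dry * 100
m_wet - m_dry = 688.9 - 477.6 = 211.3 g
w = 211.3 / 477.6 * 100
w = 44.24 %


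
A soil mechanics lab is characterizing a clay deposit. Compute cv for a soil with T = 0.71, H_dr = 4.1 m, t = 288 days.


Using cv = T * H_dr^2 / t
H_dr^2 = 4.1^2 = 16.81
cv = 0.71 * 16.81 / 288
cv = 0.04144 m^2/day


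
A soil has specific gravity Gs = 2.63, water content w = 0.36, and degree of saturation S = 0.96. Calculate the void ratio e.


Using the relation e = Gs * w / S
e = 2.63 * 0.36 / 0.96
e = 0.9862


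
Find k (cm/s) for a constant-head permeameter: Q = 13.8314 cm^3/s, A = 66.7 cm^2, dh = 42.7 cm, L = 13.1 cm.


Compute hydraulic gradient:
i = dh / L = 42.7 / 13.1 = 3.25954
Then apply Darcy's law:
k = Q / (A * i)
k = 13.8314 / (66.7 * 3.25954)
k = 13.8314 / 217.411
k = 0.063619 cm/s


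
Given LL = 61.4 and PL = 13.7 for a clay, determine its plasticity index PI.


Using PI = LL - PL
PI = 61.4 - 13.7
PI = 47.7


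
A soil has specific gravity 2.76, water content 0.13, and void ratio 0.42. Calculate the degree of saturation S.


Result: 0.8543

Derivation:
Using S = Gs * w / e
S = 2.76 * 0.13 / 0.42
S = 0.8543


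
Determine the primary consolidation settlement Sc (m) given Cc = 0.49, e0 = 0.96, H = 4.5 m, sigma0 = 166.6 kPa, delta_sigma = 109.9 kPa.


Using Sc = Cc * H / (1 + e0) * log10((sigma0 + delta_sigma) / sigma0)
Stress ratio = (166.6 + 109.9) / 166.6 = 1.65966
log10(1.65966) = 0.22002
Cc * H / (1 + e0) = 0.49 * 4.5 / (1 + 0.96) = 1.125
Sc = 1.125 * 0.22002
Sc = 0.2475 m


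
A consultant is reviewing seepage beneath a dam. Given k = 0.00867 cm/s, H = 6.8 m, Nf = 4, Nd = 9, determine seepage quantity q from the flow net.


Convert k to m/s for unit consistency with H:
k = 0.00867 cm/s = 0.00867 / 100 m/s = 8.67e-05 m/s
Using q = k * H * Nf / Nd
Nf / Nd = 4 / 9 = 0.4444
q = 8.67e-05 * 6.8 * 0.4444
q = 0.000262 m^3/s per m


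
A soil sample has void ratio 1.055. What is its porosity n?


Result: 0.5134

Derivation:
Using the relation n = e / (1 + e)
n = 1.055 / (1 + 1.055)
n = 1.055 / 2.055
n = 0.5134


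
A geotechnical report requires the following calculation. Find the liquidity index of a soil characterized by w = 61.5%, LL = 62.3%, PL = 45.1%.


Result: 0.953

Derivation:
First compute the plasticity index:
PI = LL - PL = 62.3 - 45.1 = 17.2
Then compute the liquidity index:
LI = (w - PL) / PI
LI = (61.5 - 45.1) / 17.2
LI = 0.953


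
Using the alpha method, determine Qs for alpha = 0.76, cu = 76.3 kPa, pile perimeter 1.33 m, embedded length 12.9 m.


Using Qs = alpha * cu * perimeter * L
Qs = 0.76 * 76.3 * 1.33 * 12.9
Qs = 994.9 kN


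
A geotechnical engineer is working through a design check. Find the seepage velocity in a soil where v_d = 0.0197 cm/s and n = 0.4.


Using v_s = v_d / n
v_s = 0.0197 / 0.4
v_s = 0.04925 cm/s


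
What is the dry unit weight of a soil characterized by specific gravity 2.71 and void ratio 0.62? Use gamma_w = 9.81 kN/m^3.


Using gamma_d = Gs * gamma_w / (1 + e)
gamma_d = 2.71 * 9.81 / (1 + 0.62)
gamma_d = 2.71 * 9.81 / 1.62
gamma_d = 16.411 kN/m^3


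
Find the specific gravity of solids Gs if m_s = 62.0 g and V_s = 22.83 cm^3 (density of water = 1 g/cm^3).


Using Gs = m_s / (V_s * rho_w)
Since rho_w = 1 g/cm^3:
Gs = 62.0 / 22.83
Gs = 2.716


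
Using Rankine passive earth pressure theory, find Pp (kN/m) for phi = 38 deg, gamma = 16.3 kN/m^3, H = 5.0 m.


Compute passive earth pressure coefficient:
Kp = tan^2(45 + phi/2) = tan^2(64.0) = 4.203746
Compute passive force:
Pp = 0.5 * Kp * gamma * H^2
Pp = 0.5 * 4.203746 * 16.3 * 5.0^2
Pp = 856.51 kN/m


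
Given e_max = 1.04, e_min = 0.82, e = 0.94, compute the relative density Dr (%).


Using Dr = (e_max - e) / (e_max - e_min) * 100
e_max - e = 1.04 - 0.94 = 0.1
e_max - e_min = 1.04 - 0.82 = 0.22
Dr = 0.1 / 0.22 * 100
Dr = 45.45 %


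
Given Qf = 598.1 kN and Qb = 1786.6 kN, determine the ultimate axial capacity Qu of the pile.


Using Qu = Qf + Qb
Qu = 598.1 + 1786.6
Qu = 2384.7 kN


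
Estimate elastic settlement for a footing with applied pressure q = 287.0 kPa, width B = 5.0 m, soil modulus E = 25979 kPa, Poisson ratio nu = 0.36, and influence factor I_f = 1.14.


Using Se = q * B * (1 - nu^2) * I_f / E
1 - nu^2 = 1 - 0.36^2 = 0.8704
Se = 287.0 * 5.0 * 0.8704 * 1.14 / 25979
Se = 0.054809 m
Convert to mm: Se = 0.054809 * 1000 = 54.809 mm


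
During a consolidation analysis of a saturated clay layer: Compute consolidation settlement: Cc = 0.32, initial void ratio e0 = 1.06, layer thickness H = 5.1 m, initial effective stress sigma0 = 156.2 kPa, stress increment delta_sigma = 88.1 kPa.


Using Sc = Cc * H / (1 + e0) * log10((sigma0 + delta_sigma) / sigma0)
Stress ratio = (156.2 + 88.1) / 156.2 = 1.56402
log10(1.56402) = 0.194242
Cc * H / (1 + e0) = 0.32 * 5.1 / (1 + 1.06) = 0.792233
Sc = 0.792233 * 0.194242
Sc = 0.1539 m


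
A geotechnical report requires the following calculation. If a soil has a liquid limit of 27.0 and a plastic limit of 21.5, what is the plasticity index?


Result: 5.5

Derivation:
Using PI = LL - PL
PI = 27.0 - 21.5
PI = 5.5


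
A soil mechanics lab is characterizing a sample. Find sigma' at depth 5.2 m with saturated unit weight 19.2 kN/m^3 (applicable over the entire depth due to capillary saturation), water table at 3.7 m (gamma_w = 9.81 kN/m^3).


Result: 85.13 kPa

Derivation:
Total stress = gamma_sat * depth
sigma = 19.2 * 5.2 = 99.84 kPa
Pore water pressure u = gamma_w * (depth - d_wt)
u = 9.81 * (5.2 - 3.7) = 14.715 kPa
Effective stress = sigma - u
sigma' = 99.84 - 14.715 = 85.13 kPa


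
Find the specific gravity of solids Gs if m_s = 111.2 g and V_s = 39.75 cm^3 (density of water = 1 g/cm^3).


Result: 2.797

Derivation:
Using Gs = m_s / (V_s * rho_w)
Since rho_w = 1 g/cm^3:
Gs = 111.2 / 39.75
Gs = 2.797


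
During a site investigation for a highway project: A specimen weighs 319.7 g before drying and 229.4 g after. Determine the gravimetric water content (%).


Using w = (m_wet - m_dry) / m_dry * 100
m_wet - m_dry = 319.7 - 229.4 = 90.3 g
w = 90.3 / 229.4 * 100
w = 39.36 %


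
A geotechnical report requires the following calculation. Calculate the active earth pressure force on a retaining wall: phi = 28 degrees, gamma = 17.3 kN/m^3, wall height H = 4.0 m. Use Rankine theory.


Compute active earth pressure coefficient:
Ka = tan^2(45 - phi/2) = tan^2(31.0) = 0.361033
Compute active force:
Pa = 0.5 * Ka * gamma * H^2
Pa = 0.5 * 0.361033 * 17.3 * 4.0^2
Pa = 49.97 kN/m


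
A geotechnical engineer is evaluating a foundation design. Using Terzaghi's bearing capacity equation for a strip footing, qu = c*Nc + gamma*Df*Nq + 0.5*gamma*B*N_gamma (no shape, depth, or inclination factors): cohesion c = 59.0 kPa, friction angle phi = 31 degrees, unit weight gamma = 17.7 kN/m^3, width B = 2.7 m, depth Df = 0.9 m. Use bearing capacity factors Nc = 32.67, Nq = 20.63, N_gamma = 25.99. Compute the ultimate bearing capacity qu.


Compute qu = c*Nc + gamma*Df*Nq + 0.5*gamma*B*N_gamma
Term 1: 59.0 * 32.67 = 1927.53
Term 2: 17.7 * 0.9 * 20.63 = 328.6359
Term 3: 0.5 * 17.7 * 2.7 * 25.99 = 621.03105
qu = 1927.53 + 328.6359 + 621.03105
qu = 2877.2 kPa


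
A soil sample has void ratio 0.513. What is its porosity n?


Using the relation n = e / (1 + e)
n = 0.513 / (1 + 0.513)
n = 0.513 / 1.513
n = 0.3391


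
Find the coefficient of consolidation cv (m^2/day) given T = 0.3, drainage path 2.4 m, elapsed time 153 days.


Result: 0.01129 m^2/day

Derivation:
Using cv = T * H_dr^2 / t
H_dr^2 = 2.4^2 = 5.76
cv = 0.3 * 5.76 / 153
cv = 0.01129 m^2/day


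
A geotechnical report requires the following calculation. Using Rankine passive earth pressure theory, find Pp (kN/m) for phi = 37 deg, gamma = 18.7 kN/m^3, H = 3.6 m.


Result: 487.47 kN/m

Derivation:
Compute passive earth pressure coefficient:
Kp = tan^2(45 + phi/2) = tan^2(63.5) = 4.022791
Compute passive force:
Pp = 0.5 * Kp * gamma * H^2
Pp = 0.5 * 4.022791 * 18.7 * 3.6^2
Pp = 487.47 kN/m


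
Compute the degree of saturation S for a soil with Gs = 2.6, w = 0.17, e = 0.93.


Result: 0.4753

Derivation:
Using S = Gs * w / e
S = 2.6 * 0.17 / 0.93
S = 0.4753


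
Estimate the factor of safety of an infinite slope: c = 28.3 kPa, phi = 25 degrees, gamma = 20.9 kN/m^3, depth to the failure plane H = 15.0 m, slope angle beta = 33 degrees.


Using Fs = c / (gamma*H*sin(beta)*cos(beta)) + tan(phi)/tan(beta)
Cohesion contribution = 28.3 / (20.9*15.0*sin(33)*cos(33))
Cohesion contribution = 0.197628
Friction contribution = tan(25)/tan(33) = 0.718051
Fs = 0.197628 + 0.718051
Fs = 0.916


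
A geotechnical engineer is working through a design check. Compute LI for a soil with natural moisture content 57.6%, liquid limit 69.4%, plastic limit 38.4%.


First compute the plasticity index:
PI = LL - PL = 69.4 - 38.4 = 31.0
Then compute the liquidity index:
LI = (w - PL) / PI
LI = (57.6 - 38.4) / 31.0
LI = 0.619


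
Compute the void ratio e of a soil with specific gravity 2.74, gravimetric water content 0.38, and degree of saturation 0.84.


Result: 1.2395

Derivation:
Using the relation e = Gs * w / S
e = 2.74 * 0.38 / 0.84
e = 1.2395


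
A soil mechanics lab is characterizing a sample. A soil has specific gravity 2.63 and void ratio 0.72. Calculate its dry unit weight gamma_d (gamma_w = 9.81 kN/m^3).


Using gamma_d = Gs * gamma_w / (1 + e)
gamma_d = 2.63 * 9.81 / (1 + 0.72)
gamma_d = 2.63 * 9.81 / 1.72
gamma_d = 15.0 kN/m^3


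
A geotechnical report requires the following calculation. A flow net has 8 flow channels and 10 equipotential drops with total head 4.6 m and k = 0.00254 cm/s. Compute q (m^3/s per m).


Result: 9.347e-05 m^3/s per m

Derivation:
Convert k to m/s for unit consistency with H:
k = 0.00254 cm/s = 0.00254 / 100 m/s = 2.54e-05 m/s
Using q = k * H * Nf / Nd
Nf / Nd = 8 / 10 = 0.8
q = 2.54e-05 * 4.6 * 0.8
q = 9.347e-05 m^3/s per m


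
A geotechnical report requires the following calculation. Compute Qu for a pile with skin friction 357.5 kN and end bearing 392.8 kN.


Using Qu = Qf + Qb
Qu = 357.5 + 392.8
Qu = 750.3 kN


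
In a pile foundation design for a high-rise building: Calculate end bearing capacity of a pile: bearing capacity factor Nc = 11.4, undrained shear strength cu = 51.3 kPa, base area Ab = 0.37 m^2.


Using Qb = Nc * cu * Ab
Qb = 11.4 * 51.3 * 0.37
Qb = 216.38 kN


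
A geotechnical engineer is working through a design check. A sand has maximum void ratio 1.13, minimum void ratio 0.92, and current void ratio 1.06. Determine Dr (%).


Using Dr = (e_max - e) / (e_max - e_min) * 100
e_max - e = 1.13 - 1.06 = 0.07
e_max - e_min = 1.13 - 0.92 = 0.21
Dr = 0.07 / 0.21 * 100
Dr = 33.33 %


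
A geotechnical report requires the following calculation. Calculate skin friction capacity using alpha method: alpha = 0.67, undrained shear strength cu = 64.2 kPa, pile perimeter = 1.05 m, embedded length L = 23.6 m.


Using Qs = alpha * cu * perimeter * L
Qs = 0.67 * 64.2 * 1.05 * 23.6
Qs = 1065.89 kN


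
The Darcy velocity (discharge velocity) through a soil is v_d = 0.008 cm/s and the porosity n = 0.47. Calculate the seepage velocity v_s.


Using v_s = v_d / n
v_s = 0.008 / 0.47
v_s = 0.01702 cm/s


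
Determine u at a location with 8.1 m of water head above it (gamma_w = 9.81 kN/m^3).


Using u = gamma_w * h_w
u = 9.81 * 8.1
u = 79.46 kPa


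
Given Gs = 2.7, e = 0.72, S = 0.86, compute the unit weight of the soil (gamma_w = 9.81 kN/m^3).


Result: 18.931 kN/m^3

Derivation:
Using gamma = gamma_w * (Gs + S*e) / (1 + e)
Numerator: Gs + S*e = 2.7 + 0.86*0.72 = 3.3192
Denominator: 1 + e = 1 + 0.72 = 1.72
gamma = 9.81 * 3.3192 / 1.72
gamma = 18.931 kN/m^3


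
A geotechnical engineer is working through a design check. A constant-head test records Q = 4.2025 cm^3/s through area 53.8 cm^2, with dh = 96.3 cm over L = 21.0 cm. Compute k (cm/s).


Compute hydraulic gradient:
i = dh / L = 96.3 / 21.0 = 4.58571
Then apply Darcy's law:
k = Q / (A * i)
k = 4.2025 / (53.8 * 4.58571)
k = 4.2025 / 246.711
k = 0.017034 cm/s


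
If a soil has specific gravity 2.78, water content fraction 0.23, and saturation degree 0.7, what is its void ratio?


Using the relation e = Gs * w / S
e = 2.78 * 0.23 / 0.7
e = 0.9134


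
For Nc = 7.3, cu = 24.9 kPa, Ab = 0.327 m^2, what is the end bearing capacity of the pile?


Using Qb = Nc * cu * Ab
Qb = 7.3 * 24.9 * 0.327
Qb = 59.44 kN


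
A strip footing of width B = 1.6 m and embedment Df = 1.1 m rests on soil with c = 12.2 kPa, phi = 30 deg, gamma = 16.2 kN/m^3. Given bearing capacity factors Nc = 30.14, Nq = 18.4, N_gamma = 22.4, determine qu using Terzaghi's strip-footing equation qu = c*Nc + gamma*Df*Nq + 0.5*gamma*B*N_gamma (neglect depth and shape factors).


Compute qu = c*Nc + gamma*Df*Nq + 0.5*gamma*B*N_gamma
Term 1: 12.2 * 30.14 = 367.708
Term 2: 16.2 * 1.1 * 18.4 = 327.888
Term 3: 0.5 * 16.2 * 1.6 * 22.4 = 290.304
qu = 367.708 + 327.888 + 290.304
qu = 985.9 kPa


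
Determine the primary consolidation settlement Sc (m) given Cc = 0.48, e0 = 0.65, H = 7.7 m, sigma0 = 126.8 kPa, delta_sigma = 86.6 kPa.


Result: 0.5064 m

Derivation:
Using Sc = Cc * H / (1 + e0) * log10((sigma0 + delta_sigma) / sigma0)
Stress ratio = (126.8 + 86.6) / 126.8 = 1.68297
log10(1.68297) = 0.226075
Cc * H / (1 + e0) = 0.48 * 7.7 / (1 + 0.65) = 2.24
Sc = 2.24 * 0.226075
Sc = 0.5064 m


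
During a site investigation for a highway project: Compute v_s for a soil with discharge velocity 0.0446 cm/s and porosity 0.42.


Using v_s = v_d / n
v_s = 0.0446 / 0.42
v_s = 0.10619 cm/s


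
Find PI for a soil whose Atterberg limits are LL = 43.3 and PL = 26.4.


Result: 16.9

Derivation:
Using PI = LL - PL
PI = 43.3 - 26.4
PI = 16.9


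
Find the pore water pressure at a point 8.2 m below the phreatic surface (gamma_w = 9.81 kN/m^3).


Using u = gamma_w * h_w
u = 9.81 * 8.2
u = 80.44 kPa


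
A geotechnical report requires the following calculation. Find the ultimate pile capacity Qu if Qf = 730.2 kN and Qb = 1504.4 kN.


Using Qu = Qf + Qb
Qu = 730.2 + 1504.4
Qu = 2234.6 kN


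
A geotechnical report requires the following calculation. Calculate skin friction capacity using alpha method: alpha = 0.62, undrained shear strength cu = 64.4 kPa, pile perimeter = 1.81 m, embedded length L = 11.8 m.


Result: 852.78 kN

Derivation:
Using Qs = alpha * cu * perimeter * L
Qs = 0.62 * 64.4 * 1.81 * 11.8
Qs = 852.78 kN


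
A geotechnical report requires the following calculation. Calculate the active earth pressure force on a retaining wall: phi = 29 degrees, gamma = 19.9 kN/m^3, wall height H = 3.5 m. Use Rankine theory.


Compute active earth pressure coefficient:
Ka = tan^2(45 - phi/2) = tan^2(30.5) = 0.346974
Compute active force:
Pa = 0.5 * Ka * gamma * H^2
Pa = 0.5 * 0.346974 * 19.9 * 3.5^2
Pa = 42.29 kN/m


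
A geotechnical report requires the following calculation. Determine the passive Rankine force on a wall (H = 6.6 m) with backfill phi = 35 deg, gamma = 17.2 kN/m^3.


Result: 1382.4 kN/m

Derivation:
Compute passive earth pressure coefficient:
Kp = tan^2(45 + phi/2) = tan^2(62.5) = 3.690172
Compute passive force:
Pp = 0.5 * Kp * gamma * H^2
Pp = 0.5 * 3.690172 * 17.2 * 6.6^2
Pp = 1382.4 kN/m


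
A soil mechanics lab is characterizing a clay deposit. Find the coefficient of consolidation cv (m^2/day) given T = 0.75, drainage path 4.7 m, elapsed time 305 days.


Using cv = T * H_dr^2 / t
H_dr^2 = 4.7^2 = 22.09
cv = 0.75 * 22.09 / 305
cv = 0.05432 m^2/day


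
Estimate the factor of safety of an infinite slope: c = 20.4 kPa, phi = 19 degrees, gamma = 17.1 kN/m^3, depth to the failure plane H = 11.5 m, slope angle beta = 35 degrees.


Result: 0.713

Derivation:
Using Fs = c / (gamma*H*sin(beta)*cos(beta)) + tan(phi)/tan(beta)
Cohesion contribution = 20.4 / (17.1*11.5*sin(35)*cos(35))
Cohesion contribution = 0.220791
Friction contribution = tan(19)/tan(35) = 0.491751
Fs = 0.220791 + 0.491751
Fs = 0.713


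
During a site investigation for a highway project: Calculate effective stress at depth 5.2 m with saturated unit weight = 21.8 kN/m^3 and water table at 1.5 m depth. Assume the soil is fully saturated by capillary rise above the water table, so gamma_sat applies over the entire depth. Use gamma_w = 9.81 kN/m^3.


Result: 77.06 kPa

Derivation:
Total stress = gamma_sat * depth
sigma = 21.8 * 5.2 = 113.36 kPa
Pore water pressure u = gamma_w * (depth - d_wt)
u = 9.81 * (5.2 - 1.5) = 36.297 kPa
Effective stress = sigma - u
sigma' = 113.36 - 36.297 = 77.06 kPa


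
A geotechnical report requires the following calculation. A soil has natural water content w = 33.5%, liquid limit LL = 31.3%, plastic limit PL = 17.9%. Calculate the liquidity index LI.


First compute the plasticity index:
PI = LL - PL = 31.3 - 17.9 = 13.4
Then compute the liquidity index:
LI = (w - PL) / PI
LI = (33.5 - 17.9) / 13.4
LI = 1.164


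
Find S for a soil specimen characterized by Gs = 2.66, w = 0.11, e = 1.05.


Using S = Gs * w / e
S = 2.66 * 0.11 / 1.05
S = 0.2787


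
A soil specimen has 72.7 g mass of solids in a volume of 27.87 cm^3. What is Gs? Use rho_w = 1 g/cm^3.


Using Gs = m_s / (V_s * rho_w)
Since rho_w = 1 g/cm^3:
Gs = 72.7 / 27.87
Gs = 2.609


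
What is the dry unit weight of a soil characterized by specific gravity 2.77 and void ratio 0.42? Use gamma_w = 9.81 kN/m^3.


Using gamma_d = Gs * gamma_w / (1 + e)
gamma_d = 2.77 * 9.81 / (1 + 0.42)
gamma_d = 2.77 * 9.81 / 1.42
gamma_d = 19.136 kN/m^3


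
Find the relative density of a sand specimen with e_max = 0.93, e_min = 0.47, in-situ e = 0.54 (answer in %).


Using Dr = (e_max - e) / (e_max - e_min) * 100
e_max - e = 0.93 - 0.54 = 0.39
e_max - e_min = 0.93 - 0.47 = 0.46
Dr = 0.39 / 0.46 * 100
Dr = 84.78 %


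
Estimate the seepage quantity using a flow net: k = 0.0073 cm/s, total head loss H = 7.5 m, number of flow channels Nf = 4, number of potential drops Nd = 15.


Result: 0.000146 m^3/s per m

Derivation:
Convert k to m/s for unit consistency with H:
k = 0.0073 cm/s = 0.0073 / 100 m/s = 7.3e-05 m/s
Using q = k * H * Nf / Nd
Nf / Nd = 4 / 15 = 0.2667
q = 7.3e-05 * 7.5 * 0.2667
q = 0.000146 m^3/s per m


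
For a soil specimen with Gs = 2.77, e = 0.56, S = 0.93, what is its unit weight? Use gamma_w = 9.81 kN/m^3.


Using gamma = gamma_w * (Gs + S*e) / (1 + e)
Numerator: Gs + S*e = 2.77 + 0.93*0.56 = 3.2908
Denominator: 1 + e = 1 + 0.56 = 1.56
gamma = 9.81 * 3.2908 / 1.56
gamma = 20.694 kN/m^3


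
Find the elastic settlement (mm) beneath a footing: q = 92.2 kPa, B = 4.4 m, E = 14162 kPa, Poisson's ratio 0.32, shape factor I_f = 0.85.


Using Se = q * B * (1 - nu^2) * I_f / E
1 - nu^2 = 1 - 0.32^2 = 0.8976
Se = 92.2 * 4.4 * 0.8976 * 0.85 / 14162
Se = 0.021856 m
Convert to mm: Se = 0.021856 * 1000 = 21.856 mm


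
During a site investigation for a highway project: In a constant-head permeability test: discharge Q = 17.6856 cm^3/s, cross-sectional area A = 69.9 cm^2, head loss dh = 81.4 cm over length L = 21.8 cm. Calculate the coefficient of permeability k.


Result: 0.06776 cm/s

Derivation:
Compute hydraulic gradient:
i = dh / L = 81.4 / 21.8 = 3.73394
Then apply Darcy's law:
k = Q / (A * i)
k = 17.6856 / (69.9 * 3.73394)
k = 17.6856 / 261.003
k = 0.06776 cm/s


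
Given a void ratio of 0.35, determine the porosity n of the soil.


Using the relation n = e / (1 + e)
n = 0.35 / (1 + 0.35)
n = 0.35 / 1.35
n = 0.2593


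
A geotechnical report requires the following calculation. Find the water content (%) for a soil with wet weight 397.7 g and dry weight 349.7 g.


Using w = (m_wet - m_dry) / m_dry * 100
m_wet - m_dry = 397.7 - 349.7 = 48.0 g
w = 48.0 / 349.7 * 100
w = 13.73 %
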